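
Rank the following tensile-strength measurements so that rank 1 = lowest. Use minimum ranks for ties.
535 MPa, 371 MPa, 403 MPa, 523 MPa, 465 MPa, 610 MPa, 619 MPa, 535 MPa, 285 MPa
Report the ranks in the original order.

6, 2, 3, 5, 4, 8, 9, 6, 1

Sorted (ascending): 285, 371, 403, 465, 523, 535, 535, 610, 619
The 2 values of 535 occupy positions 6–7 → each gets rank 6.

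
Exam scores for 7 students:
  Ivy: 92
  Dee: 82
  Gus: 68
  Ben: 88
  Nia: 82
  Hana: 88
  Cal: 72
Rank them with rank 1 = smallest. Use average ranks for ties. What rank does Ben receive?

5.5

Sorted (ascending): 68, 72, 82, 82, 88, 88, 92
The 2 values of 82 occupy positions 3–4 → average rank (3+4)/2 = 3.5.
The 2 values of 88 occupy positions 5–6 → average rank (5+6)/2 = 5.5.
Ben has value 88 → rank 5.5.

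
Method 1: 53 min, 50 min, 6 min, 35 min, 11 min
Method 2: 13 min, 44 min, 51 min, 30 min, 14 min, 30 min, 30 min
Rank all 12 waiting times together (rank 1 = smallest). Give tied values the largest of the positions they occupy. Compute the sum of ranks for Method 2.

Sorted (ascending): 6, 11, 13, 14, 30, 30, 30, 35, 44, 50, 51, 53
The 3 values of 30 occupy positions 5–7 → each gets rank 7.
Method 2 values → pooled ranks: 13→3, 44→9, 51→11, 30→7, 14→4, 30→7, 30→7
Rank sum = 3 + 9 + 11 + 7 + 4 + 7 + 7 = 48

48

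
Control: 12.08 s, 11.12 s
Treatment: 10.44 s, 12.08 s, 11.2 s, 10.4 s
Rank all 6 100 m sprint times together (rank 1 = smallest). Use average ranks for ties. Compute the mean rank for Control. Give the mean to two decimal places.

Sorted (ascending): 10.4, 10.44, 11.12, 11.2, 12.08, 12.08
The 2 values of 12.08 occupy positions 5–6 → average rank (5+6)/2 = 5.5.
Control values → pooled ranks: 12.08→5.5, 11.12→3
Mean rank = (5.5 + 3) / 2 = 4.25

4.25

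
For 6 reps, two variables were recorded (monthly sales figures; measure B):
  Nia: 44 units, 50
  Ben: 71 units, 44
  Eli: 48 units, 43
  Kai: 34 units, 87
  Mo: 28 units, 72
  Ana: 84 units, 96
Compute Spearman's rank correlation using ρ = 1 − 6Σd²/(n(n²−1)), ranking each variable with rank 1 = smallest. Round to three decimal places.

-0.029

Ranks of variable 1: 3, 5, 4, 2, 1, 6
Ranks of variable 2: 3, 2, 1, 5, 4, 6
d = r₁ − r₂: 0, 3, 3, -3, -3, 0
d²: 0, 9, 9, 9, 9, 0; Σd² = 36
ρ = 1 − 6·36/(6·35) = 1 − 216/210 = -0.029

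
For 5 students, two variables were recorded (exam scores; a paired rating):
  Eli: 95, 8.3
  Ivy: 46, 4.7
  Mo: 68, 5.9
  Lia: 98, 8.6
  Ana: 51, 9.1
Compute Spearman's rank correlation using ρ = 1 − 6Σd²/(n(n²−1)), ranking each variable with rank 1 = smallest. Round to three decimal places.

0.400

Ranks of variable 1: 4, 1, 3, 5, 2
Ranks of variable 2: 3, 1, 2, 4, 5
d = r₁ − r₂: 1, 0, 1, 1, -3
d²: 1, 0, 1, 1, 9; Σd² = 12
ρ = 1 − 6·12/(5·24) = 1 − 72/120 = 0.400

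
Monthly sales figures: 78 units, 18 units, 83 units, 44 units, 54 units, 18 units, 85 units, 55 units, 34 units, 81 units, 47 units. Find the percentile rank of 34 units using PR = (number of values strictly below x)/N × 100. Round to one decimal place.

18.2

N = 11.
Strictly below 34: 2. Equal to 34: 1.
PR = 2/11 × 100 = 18.2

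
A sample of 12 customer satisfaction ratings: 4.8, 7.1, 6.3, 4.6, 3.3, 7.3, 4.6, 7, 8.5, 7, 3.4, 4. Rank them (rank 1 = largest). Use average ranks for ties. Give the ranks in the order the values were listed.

Sorted (descending): 8.5, 7.3, 7.1, 7, 7, 6.3, 4.8, 4.6, 4.6, 4, 3.4, 3.3
The 2 values of 7 occupy positions 4–5 → average rank (4+5)/2 = 4.5.
The 2 values of 4.6 occupy positions 8–9 → average rank (8+9)/2 = 8.5.

7, 3, 6, 8.5, 12, 2, 8.5, 4.5, 1, 4.5, 11, 10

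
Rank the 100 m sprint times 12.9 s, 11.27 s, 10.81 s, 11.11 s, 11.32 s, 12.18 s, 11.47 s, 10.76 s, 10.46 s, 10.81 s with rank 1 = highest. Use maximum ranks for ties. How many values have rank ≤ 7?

Sorted (descending): 12.9, 12.18, 11.47, 11.32, 11.27, 11.11, 10.81, 10.81, 10.76, 10.46
The 2 values of 10.81 occupy positions 7–8 → each gets rank 8.
Ranks ≤ 7: {1, 2, 3, 4, 5, 6} → 6 values.

6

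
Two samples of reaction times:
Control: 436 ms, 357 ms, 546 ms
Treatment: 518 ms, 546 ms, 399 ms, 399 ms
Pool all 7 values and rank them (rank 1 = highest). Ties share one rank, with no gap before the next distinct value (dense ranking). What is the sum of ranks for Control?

Sorted (descending): 546, 546, 518, 436, 399, 399, 357
The 2 values of 546 share dense rank 1.
The 2 values of 399 share dense rank 4.
Remaining distinct values take the next consecutive integers.
Control values → pooled ranks: 436→3, 357→5, 546→1
Rank sum = 3 + 5 + 1 = 9

9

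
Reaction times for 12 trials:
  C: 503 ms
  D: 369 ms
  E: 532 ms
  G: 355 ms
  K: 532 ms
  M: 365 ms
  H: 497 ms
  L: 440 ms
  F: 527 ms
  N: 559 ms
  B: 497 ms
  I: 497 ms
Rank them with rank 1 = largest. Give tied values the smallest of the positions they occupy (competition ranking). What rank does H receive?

Sorted (descending): 559, 532, 532, 527, 503, 497, 497, 497, 440, 369, 365, 355
The 2 values of 532 occupy positions 2–3 → each gets rank 2.
The 3 values of 497 occupy positions 6–8 → each gets rank 6.
H has value 497 ms → rank 6.

6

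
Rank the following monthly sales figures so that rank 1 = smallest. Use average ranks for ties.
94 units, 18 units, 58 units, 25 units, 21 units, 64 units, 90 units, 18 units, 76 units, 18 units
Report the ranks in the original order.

Sorted (ascending): 18, 18, 18, 21, 25, 58, 64, 76, 90, 94
The 3 values of 18 occupy positions 1–3 → average rank 2.

10, 2, 6, 5, 4, 7, 9, 2, 8, 2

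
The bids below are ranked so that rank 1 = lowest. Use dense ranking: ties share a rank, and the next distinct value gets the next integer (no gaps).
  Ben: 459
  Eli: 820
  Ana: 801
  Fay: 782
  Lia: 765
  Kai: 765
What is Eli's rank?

5

Sorted (ascending): 459, 765, 765, 782, 801, 820
The 2 values of 765 share dense rank 2.
Remaining distinct values take the next consecutive integers.
Eli has value 820 → rank 5.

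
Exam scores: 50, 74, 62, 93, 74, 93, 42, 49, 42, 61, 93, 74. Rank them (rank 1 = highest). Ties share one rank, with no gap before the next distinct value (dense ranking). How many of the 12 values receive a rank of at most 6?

10

Sorted (descending): 93, 93, 93, 74, 74, 74, 62, 61, 50, 49, 42, 42
The 3 values of 93 share dense rank 1.
The 3 values of 74 share dense rank 2.
The 2 values of 42 share dense rank 7.
Remaining distinct values take the next consecutive integers.
Ranks ≤ 6: {1, 1, 1, 2, 2, 2, 3, 4, 5, 6} → 10 values.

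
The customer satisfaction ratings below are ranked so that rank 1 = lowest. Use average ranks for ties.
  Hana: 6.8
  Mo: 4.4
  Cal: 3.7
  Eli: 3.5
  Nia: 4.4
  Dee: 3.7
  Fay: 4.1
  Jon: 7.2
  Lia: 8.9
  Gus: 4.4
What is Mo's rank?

Sorted (ascending): 3.5, 3.7, 3.7, 4.1, 4.4, 4.4, 4.4, 6.8, 7.2, 8.9
The 2 values of 3.7 occupy positions 2–3 → average rank (2+3)/2 = 2.5.
The 3 values of 4.4 occupy positions 5–7 → average rank 6.
Mo has value 4.4 → rank 6.

6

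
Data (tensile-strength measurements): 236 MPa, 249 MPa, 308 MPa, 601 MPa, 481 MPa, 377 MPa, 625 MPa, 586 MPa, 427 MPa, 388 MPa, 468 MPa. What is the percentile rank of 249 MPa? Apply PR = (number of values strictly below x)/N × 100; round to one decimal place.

N = 11.
Strictly below 249: 1. Equal to 249: 1.
PR = 1/11 × 100 = 9.1

9.1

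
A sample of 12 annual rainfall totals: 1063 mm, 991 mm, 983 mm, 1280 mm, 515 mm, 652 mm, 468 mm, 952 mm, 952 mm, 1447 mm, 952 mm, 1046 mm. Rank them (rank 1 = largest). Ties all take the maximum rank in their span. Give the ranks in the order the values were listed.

Sorted (descending): 1447, 1280, 1063, 1046, 991, 983, 952, 952, 952, 652, 515, 468
The 3 values of 952 occupy positions 7–9 → each gets rank 9.

3, 5, 6, 2, 11, 10, 12, 9, 9, 1, 9, 4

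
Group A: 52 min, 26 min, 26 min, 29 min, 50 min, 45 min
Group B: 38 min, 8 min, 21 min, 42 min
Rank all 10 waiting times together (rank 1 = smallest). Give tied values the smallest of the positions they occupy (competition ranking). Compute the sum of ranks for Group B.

Sorted (ascending): 8, 21, 26, 26, 29, 38, 42, 45, 50, 52
The 2 values of 26 occupy positions 3–4 → each gets rank 3.
Group B values → pooled ranks: 38→6, 8→1, 21→2, 42→7
Rank sum = 6 + 1 + 2 + 7 = 16

16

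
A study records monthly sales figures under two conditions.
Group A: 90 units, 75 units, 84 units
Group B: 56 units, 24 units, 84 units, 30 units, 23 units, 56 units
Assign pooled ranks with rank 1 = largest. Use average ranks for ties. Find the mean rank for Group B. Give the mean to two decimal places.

6.25

Sorted (descending): 90, 84, 84, 75, 56, 56, 30, 24, 23
The 2 values of 84 occupy positions 2–3 → average rank (2+3)/2 = 2.5.
The 2 values of 56 occupy positions 5–6 → average rank (5+6)/2 = 5.5.
Group B values → pooled ranks: 56→5.5, 24→8, 84→2.5, 30→7, 23→9, 56→5.5
Mean rank = (5.5 + 8 + 2.5 + 7 + 9 + 5.5) / 6 = 6.25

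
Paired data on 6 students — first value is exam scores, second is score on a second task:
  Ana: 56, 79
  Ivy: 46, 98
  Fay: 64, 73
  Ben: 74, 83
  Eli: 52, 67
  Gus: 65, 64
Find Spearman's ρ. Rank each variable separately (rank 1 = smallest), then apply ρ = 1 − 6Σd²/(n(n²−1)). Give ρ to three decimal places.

Ranks of variable 1: 3, 1, 4, 6, 2, 5
Ranks of variable 2: 4, 6, 3, 5, 2, 1
d = r₁ − r₂: -1, -5, 1, 1, 0, 4
d²: 1, 25, 1, 1, 0, 16; Σd² = 44
ρ = 1 − 6·44/(6·35) = 1 − 264/210 = -0.257

-0.257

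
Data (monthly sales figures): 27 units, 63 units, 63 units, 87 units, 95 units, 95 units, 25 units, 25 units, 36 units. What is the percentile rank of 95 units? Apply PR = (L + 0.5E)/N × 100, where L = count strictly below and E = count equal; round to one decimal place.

88.9

N = 9.
Strictly below 95: 7. Equal to 95: 2.
PR = (7 + 0.5·2)/9 × 100 = 88.9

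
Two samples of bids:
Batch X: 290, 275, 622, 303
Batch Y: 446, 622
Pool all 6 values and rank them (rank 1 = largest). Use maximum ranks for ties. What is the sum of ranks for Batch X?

Sorted (descending): 622, 622, 446, 303, 290, 275
The 2 values of 622 occupy positions 1–2 → each gets rank 2.
Batch X values → pooled ranks: 290→5, 275→6, 622→2, 303→4
Rank sum = 5 + 6 + 2 + 4 = 17

17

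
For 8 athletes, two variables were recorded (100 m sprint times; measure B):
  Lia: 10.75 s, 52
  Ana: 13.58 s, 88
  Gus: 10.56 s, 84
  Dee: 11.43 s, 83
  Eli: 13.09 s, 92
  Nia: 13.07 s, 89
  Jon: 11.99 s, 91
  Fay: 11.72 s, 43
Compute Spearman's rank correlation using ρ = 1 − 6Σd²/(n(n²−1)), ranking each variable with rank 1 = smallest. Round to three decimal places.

0.619

Ranks of variable 1: 2, 8, 1, 3, 7, 6, 5, 4
Ranks of variable 2: 2, 5, 4, 3, 8, 6, 7, 1
d = r₁ − r₂: 0, 3, -3, 0, -1, 0, -2, 3
d²: 0, 9, 9, 0, 1, 0, 4, 9; Σd² = 32
ρ = 1 − 6·32/(8·63) = 1 − 192/504 = 0.619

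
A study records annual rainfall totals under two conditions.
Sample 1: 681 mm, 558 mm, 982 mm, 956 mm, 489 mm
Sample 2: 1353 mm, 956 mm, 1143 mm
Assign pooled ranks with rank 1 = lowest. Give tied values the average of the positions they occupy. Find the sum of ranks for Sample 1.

16.5

Sorted (ascending): 489, 558, 681, 956, 956, 982, 1143, 1353
The 2 values of 956 occupy positions 4–5 → average rank (4+5)/2 = 4.5.
Sample 1 values → pooled ranks: 681→3, 558→2, 982→6, 956→4.5, 489→1
Rank sum = 3 + 2 + 6 + 4.5 + 1 = 16.5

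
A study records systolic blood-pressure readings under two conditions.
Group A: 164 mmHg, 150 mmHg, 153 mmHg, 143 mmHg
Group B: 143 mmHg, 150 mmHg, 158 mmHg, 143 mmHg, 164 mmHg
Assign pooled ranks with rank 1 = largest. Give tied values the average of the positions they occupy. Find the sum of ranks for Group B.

26

Sorted (descending): 164, 164, 158, 153, 150, 150, 143, 143, 143
The 2 values of 164 occupy positions 1–2 → average rank (1+2)/2 = 1.5.
The 2 values of 150 occupy positions 5–6 → average rank (5+6)/2 = 5.5.
The 3 values of 143 occupy positions 7–9 → average rank 8.
Group B values → pooled ranks: 143→8, 150→5.5, 158→3, 143→8, 164→1.5
Rank sum = 8 + 5.5 + 3 + 8 + 1.5 = 26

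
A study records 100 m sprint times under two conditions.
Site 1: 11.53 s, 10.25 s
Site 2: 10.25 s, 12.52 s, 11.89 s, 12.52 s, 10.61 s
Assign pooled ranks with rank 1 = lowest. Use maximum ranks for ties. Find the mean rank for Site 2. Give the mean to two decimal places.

Sorted (ascending): 10.25, 10.25, 10.61, 11.53, 11.89, 12.52, 12.52
The 2 values of 10.25 occupy positions 1–2 → each gets rank 2.
The 2 values of 12.52 occupy positions 6–7 → each gets rank 7.
Site 2 values → pooled ranks: 10.25→2, 12.52→7, 11.89→5, 12.52→7, 10.61→3
Mean rank = (2 + 7 + 5 + 7 + 3) / 5 = 4.80

4.80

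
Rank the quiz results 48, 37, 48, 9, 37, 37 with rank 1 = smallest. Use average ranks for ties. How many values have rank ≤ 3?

4

Sorted (ascending): 9, 37, 37, 37, 48, 48
The 3 values of 37 occupy positions 2–4 → average rank 3.
The 2 values of 48 occupy positions 5–6 → average rank (5+6)/2 = 5.5.
Ranks ≤ 3: {1, 3, 3, 3} → 4 values.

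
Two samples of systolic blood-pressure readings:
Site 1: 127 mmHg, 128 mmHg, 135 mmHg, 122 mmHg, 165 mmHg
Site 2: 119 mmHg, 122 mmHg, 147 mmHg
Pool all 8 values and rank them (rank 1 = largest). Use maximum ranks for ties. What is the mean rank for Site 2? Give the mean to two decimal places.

Sorted (descending): 165, 147, 135, 128, 127, 122, 122, 119
The 2 values of 122 occupy positions 6–7 → each gets rank 7.
Site 2 values → pooled ranks: 119→8, 122→7, 147→2
Mean rank = (8 + 7 + 2) / 3 = 5.67

5.67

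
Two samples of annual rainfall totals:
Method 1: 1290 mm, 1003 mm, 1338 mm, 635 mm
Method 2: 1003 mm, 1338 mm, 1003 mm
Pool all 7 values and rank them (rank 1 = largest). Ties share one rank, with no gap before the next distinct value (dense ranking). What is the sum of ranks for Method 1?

Sorted (descending): 1338, 1338, 1290, 1003, 1003, 1003, 635
The 2 values of 1338 share dense rank 1.
The 3 values of 1003 share dense rank 3.
Remaining distinct values take the next consecutive integers.
Method 1 values → pooled ranks: 1290→2, 1003→3, 1338→1, 635→4
Rank sum = 2 + 3 + 1 + 4 = 10

10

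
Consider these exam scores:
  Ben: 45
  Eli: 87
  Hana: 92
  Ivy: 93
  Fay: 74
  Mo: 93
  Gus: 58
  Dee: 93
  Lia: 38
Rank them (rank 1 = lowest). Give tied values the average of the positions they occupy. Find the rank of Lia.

Sorted (ascending): 38, 45, 58, 74, 87, 92, 93, 93, 93
The 3 values of 93 occupy positions 7–9 → average rank 8.
Lia has value 38 → rank 1.

1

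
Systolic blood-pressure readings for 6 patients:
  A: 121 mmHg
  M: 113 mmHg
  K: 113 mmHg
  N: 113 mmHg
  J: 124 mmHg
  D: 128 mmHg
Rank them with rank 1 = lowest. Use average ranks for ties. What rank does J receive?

Sorted (ascending): 113, 113, 113, 121, 124, 128
The 3 values of 113 occupy positions 1–3 → average rank 2.
J has value 124 mmHg → rank 5.

5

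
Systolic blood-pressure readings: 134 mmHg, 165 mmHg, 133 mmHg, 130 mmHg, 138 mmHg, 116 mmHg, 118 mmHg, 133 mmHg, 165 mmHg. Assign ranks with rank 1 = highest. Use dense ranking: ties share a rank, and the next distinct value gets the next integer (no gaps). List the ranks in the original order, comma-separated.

Sorted (descending): 165, 165, 138, 134, 133, 133, 130, 118, 116
The 2 values of 165 share dense rank 1.
The 2 values of 133 share dense rank 4.
Remaining distinct values take the next consecutive integers.

3, 1, 4, 5, 2, 7, 6, 4, 1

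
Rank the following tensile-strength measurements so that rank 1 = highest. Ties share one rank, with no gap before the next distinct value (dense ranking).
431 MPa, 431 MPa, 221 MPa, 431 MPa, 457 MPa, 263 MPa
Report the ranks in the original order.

2, 2, 4, 2, 1, 3

Sorted (descending): 457, 431, 431, 431, 263, 221
The 3 values of 431 share dense rank 2.
Remaining distinct values take the next consecutive integers.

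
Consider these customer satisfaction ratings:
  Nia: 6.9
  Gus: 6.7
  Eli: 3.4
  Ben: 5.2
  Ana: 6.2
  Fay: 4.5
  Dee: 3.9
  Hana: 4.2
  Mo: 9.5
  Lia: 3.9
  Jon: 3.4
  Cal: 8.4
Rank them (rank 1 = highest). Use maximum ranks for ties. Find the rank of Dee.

Sorted (descending): 9.5, 8.4, 6.9, 6.7, 6.2, 5.2, 4.5, 4.2, 3.9, 3.9, 3.4, 3.4
The 2 values of 3.9 occupy positions 9–10 → each gets rank 10.
The 2 values of 3.4 occupy positions 11–12 → each gets rank 12.
Dee has value 3.9 → rank 10.

10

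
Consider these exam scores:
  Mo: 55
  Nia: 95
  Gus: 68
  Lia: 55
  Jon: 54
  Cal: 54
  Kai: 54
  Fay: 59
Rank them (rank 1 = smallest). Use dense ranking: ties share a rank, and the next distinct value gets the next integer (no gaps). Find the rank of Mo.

2

Sorted (ascending): 54, 54, 54, 55, 55, 59, 68, 95
The 3 values of 54 share dense rank 1.
The 2 values of 55 share dense rank 2.
Remaining distinct values take the next consecutive integers.
Mo has value 55 → rank 2.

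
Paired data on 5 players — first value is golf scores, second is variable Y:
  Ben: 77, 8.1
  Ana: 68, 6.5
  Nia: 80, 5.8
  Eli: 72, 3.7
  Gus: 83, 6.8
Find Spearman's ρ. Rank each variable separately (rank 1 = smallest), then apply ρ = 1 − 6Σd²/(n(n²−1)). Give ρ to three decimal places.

Ranks of variable 1: 3, 1, 4, 2, 5
Ranks of variable 2: 5, 3, 2, 1, 4
d = r₁ − r₂: -2, -2, 2, 1, 1
d²: 4, 4, 4, 1, 1; Σd² = 14
ρ = 1 − 6·14/(5·24) = 1 − 84/120 = 0.300

0.300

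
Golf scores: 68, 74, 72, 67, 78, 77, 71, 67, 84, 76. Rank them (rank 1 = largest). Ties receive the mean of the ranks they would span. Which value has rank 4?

76

Sorted (descending): 84, 78, 77, 76, 74, 72, 71, 68, 67, 67
The 2 values of 67 occupy positions 9–10 → average rank (9+10)/2 = 9.5.
Rank 4 → value 76.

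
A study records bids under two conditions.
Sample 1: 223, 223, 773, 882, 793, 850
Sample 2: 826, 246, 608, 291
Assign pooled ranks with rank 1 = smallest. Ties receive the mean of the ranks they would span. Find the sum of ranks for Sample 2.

20

Sorted (ascending): 223, 223, 246, 291, 608, 773, 793, 826, 850, 882
The 2 values of 223 occupy positions 1–2 → average rank (1+2)/2 = 1.5.
Sample 2 values → pooled ranks: 826→8, 246→3, 608→5, 291→4
Rank sum = 8 + 3 + 5 + 4 = 20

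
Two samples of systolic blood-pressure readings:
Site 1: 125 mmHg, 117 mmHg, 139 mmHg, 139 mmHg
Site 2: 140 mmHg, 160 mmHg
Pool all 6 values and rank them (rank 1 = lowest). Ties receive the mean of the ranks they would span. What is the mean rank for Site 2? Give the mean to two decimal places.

5.50

Sorted (ascending): 117, 125, 139, 139, 140, 160
The 2 values of 139 occupy positions 3–4 → average rank (3+4)/2 = 3.5.
Site 2 values → pooled ranks: 140→5, 160→6
Mean rank = (5 + 6) / 2 = 5.50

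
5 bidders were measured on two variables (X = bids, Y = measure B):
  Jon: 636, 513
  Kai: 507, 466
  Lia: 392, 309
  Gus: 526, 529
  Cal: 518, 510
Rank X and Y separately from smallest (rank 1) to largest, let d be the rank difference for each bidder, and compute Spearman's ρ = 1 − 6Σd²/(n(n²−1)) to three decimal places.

Ranks of variable 1: 5, 2, 1, 4, 3
Ranks of variable 2: 4, 2, 1, 5, 3
d = r₁ − r₂: 1, 0, 0, -1, 0
d²: 1, 0, 0, 1, 0; Σd² = 2
ρ = 1 − 6·2/(5·24) = 1 − 12/120 = 0.900

0.900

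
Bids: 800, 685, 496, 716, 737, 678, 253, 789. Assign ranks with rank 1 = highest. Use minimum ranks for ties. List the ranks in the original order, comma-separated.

Sorted (descending): 800, 789, 737, 716, 685, 678, 496, 253
No ties — each value takes its position as its rank.

1, 5, 7, 4, 3, 6, 8, 2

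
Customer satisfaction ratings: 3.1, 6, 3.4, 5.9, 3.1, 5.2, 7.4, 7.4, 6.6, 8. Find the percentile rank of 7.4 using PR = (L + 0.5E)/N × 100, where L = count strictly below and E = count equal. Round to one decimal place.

N = 10.
Strictly below 7.4: 7. Equal to 7.4: 2.
PR = (7 + 0.5·2)/10 × 100 = 80.0

80.0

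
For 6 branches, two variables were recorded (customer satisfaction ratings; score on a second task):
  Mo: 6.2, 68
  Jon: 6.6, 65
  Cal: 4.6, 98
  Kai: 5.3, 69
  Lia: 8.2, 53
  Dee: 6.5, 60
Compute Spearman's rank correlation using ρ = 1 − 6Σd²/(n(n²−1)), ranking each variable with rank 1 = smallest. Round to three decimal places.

-0.943

Ranks of variable 1: 3, 5, 1, 2, 6, 4
Ranks of variable 2: 4, 3, 6, 5, 1, 2
d = r₁ − r₂: -1, 2, -5, -3, 5, 2
d²: 1, 4, 25, 9, 25, 4; Σd² = 68
ρ = 1 − 6·68/(6·35) = 1 − 408/210 = -0.943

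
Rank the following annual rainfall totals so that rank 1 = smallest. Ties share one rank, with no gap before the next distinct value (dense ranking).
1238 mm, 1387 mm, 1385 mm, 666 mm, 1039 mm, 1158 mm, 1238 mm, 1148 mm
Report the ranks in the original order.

Sorted (ascending): 666, 1039, 1148, 1158, 1238, 1238, 1385, 1387
The 2 values of 1238 share dense rank 5.
Remaining distinct values take the next consecutive integers.

5, 7, 6, 1, 2, 4, 5, 3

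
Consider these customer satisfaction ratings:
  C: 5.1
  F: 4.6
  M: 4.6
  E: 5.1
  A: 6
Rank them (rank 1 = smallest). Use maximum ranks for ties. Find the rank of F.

Sorted (ascending): 4.6, 4.6, 5.1, 5.1, 6
The 2 values of 4.6 occupy positions 1–2 → each gets rank 2.
The 2 values of 5.1 occupy positions 3–4 → each gets rank 4.
F has value 4.6 → rank 2.

2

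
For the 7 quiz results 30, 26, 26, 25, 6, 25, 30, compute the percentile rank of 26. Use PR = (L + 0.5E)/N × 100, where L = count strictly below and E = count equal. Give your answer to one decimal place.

57.1

N = 7.
Strictly below 26: 3. Equal to 26: 2.
PR = (3 + 0.5·2)/7 × 100 = 57.1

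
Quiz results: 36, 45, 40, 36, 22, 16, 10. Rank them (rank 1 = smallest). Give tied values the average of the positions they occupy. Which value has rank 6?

Sorted (ascending): 10, 16, 22, 36, 36, 40, 45
The 2 values of 36 occupy positions 4–5 → average rank (4+5)/2 = 4.5.
Rank 6 → value 40.

40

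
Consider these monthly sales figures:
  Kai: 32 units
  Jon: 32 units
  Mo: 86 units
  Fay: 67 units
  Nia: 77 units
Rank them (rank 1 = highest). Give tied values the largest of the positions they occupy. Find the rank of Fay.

3

Sorted (descending): 86, 77, 67, 32, 32
The 2 values of 32 occupy positions 4–5 → each gets rank 5.
Fay has value 67 units → rank 3.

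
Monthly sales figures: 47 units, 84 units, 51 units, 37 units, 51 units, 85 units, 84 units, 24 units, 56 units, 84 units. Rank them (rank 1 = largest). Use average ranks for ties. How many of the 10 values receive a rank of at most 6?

Sorted (descending): 85, 84, 84, 84, 56, 51, 51, 47, 37, 24
The 3 values of 84 occupy positions 2–4 → average rank 3.
The 2 values of 51 occupy positions 6–7 → average rank (6+7)/2 = 6.5.
Ranks ≤ 6: {1, 3, 3, 3, 5} → 5 values.

5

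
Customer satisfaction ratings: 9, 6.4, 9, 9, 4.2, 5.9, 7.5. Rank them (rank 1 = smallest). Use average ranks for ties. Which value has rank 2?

5.9

Sorted (ascending): 4.2, 5.9, 6.4, 7.5, 9, 9, 9
The 3 values of 9 occupy positions 5–7 → average rank 6.
Rank 2 → value 5.9.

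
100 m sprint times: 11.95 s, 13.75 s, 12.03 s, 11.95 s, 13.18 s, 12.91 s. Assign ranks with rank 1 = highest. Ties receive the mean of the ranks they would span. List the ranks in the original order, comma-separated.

5.5, 1, 4, 5.5, 2, 3

Sorted (descending): 13.75, 13.18, 12.91, 12.03, 11.95, 11.95
The 2 values of 11.95 occupy positions 5–6 → average rank (5+6)/2 = 5.5.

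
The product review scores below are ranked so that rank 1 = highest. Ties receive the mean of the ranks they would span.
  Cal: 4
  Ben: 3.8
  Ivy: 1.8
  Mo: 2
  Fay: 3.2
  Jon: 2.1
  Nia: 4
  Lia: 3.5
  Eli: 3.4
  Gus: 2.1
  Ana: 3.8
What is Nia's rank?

1.5

Sorted (descending): 4, 4, 3.8, 3.8, 3.5, 3.4, 3.2, 2.1, 2.1, 2, 1.8
The 2 values of 4 occupy positions 1–2 → average rank (1+2)/2 = 1.5.
The 2 values of 3.8 occupy positions 3–4 → average rank (3+4)/2 = 3.5.
The 2 values of 2.1 occupy positions 8–9 → average rank (8+9)/2 = 8.5.
Nia has value 4 → rank 1.5.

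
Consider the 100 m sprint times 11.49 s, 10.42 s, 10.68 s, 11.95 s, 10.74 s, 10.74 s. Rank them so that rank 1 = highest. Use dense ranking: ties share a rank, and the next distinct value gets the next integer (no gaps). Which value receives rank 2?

Sorted (descending): 11.95, 11.49, 10.74, 10.74, 10.68, 10.42
The 2 values of 10.74 share dense rank 3.
Remaining distinct values take the next consecutive integers.
Rank 2 → value 11.49.

11.49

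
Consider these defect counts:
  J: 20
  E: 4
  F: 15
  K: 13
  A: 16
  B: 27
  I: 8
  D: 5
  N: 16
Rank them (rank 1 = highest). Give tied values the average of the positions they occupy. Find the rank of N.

Sorted (descending): 27, 20, 16, 16, 15, 13, 8, 5, 4
The 2 values of 16 occupy positions 3–4 → average rank (3+4)/2 = 3.5.
N has value 16 → rank 3.5.

3.5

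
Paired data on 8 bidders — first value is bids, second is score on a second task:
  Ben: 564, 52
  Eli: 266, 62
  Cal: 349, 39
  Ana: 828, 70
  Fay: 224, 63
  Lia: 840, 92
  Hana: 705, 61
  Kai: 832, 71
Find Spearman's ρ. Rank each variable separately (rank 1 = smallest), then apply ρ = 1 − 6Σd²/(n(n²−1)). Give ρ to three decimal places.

Ranks of variable 1: 4, 2, 3, 6, 1, 8, 5, 7
Ranks of variable 2: 2, 4, 1, 6, 5, 8, 3, 7
d = r₁ − r₂: 2, -2, 2, 0, -4, 0, 2, 0
d²: 4, 4, 4, 0, 16, 0, 4, 0; Σd² = 32
ρ = 1 − 6·32/(8·63) = 1 − 192/504 = 0.619

0.619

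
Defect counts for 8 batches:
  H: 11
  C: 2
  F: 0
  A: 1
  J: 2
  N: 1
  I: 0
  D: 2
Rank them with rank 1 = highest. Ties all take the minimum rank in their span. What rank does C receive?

2

Sorted (descending): 11, 2, 2, 2, 1, 1, 0, 0
The 3 values of 2 occupy positions 2–4 → each gets rank 2.
The 2 values of 1 occupy positions 5–6 → each gets rank 5.
The 2 values of 0 occupy positions 7–8 → each gets rank 7.
C has value 2 → rank 2.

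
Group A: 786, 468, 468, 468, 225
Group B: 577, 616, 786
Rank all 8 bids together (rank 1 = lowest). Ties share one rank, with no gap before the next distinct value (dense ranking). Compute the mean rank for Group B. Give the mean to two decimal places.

Sorted (ascending): 225, 468, 468, 468, 577, 616, 786, 786
The 3 values of 468 share dense rank 2.
The 2 values of 786 share dense rank 5.
Remaining distinct values take the next consecutive integers.
Group B values → pooled ranks: 577→3, 616→4, 786→5
Mean rank = (3 + 4 + 5) / 3 = 4.00

4.00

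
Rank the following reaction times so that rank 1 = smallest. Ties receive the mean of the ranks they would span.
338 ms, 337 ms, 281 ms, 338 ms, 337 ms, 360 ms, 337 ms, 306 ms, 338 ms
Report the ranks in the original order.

7, 4, 1, 7, 4, 9, 4, 2, 7

Sorted (ascending): 281, 306, 337, 337, 337, 338, 338, 338, 360
The 3 values of 337 occupy positions 3–5 → average rank 4.
The 3 values of 338 occupy positions 6–8 → average rank 7.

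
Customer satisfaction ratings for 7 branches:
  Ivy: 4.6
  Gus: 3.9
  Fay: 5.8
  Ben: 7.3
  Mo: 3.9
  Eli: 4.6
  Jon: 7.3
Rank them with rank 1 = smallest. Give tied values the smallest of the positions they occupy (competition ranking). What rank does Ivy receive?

Sorted (ascending): 3.9, 3.9, 4.6, 4.6, 5.8, 7.3, 7.3
The 2 values of 3.9 occupy positions 1–2 → each gets rank 1.
The 2 values of 4.6 occupy positions 3–4 → each gets rank 3.
The 2 values of 7.3 occupy positions 6–7 → each gets rank 6.
Ivy has value 4.6 → rank 3.

3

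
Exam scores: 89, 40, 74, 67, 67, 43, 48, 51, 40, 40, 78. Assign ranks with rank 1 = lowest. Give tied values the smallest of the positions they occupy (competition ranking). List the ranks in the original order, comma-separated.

11, 1, 9, 7, 7, 4, 5, 6, 1, 1, 10

Sorted (ascending): 40, 40, 40, 43, 48, 51, 67, 67, 74, 78, 89
The 3 values of 40 occupy positions 1–3 → each gets rank 1.
The 2 values of 67 occupy positions 7–8 → each gets rank 7.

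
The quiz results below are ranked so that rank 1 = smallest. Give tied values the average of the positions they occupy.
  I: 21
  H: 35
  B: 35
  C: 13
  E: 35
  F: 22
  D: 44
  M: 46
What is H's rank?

5

Sorted (ascending): 13, 21, 22, 35, 35, 35, 44, 46
The 3 values of 35 occupy positions 4–6 → average rank 5.
H has value 35 → rank 5.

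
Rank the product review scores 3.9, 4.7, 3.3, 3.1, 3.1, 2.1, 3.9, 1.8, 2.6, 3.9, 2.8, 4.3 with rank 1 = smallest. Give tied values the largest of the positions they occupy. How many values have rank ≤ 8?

Sorted (ascending): 1.8, 2.1, 2.6, 2.8, 3.1, 3.1, 3.3, 3.9, 3.9, 3.9, 4.3, 4.7
The 2 values of 3.1 occupy positions 5–6 → each gets rank 6.
The 3 values of 3.9 occupy positions 8–10 → each gets rank 10.
Ranks ≤ 8: {1, 2, 3, 4, 6, 6, 7} → 7 values.

7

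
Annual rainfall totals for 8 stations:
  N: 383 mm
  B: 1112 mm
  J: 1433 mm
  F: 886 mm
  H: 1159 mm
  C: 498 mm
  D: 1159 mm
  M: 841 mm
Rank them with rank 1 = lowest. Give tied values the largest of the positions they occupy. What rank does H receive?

Sorted (ascending): 383, 498, 841, 886, 1112, 1159, 1159, 1433
The 2 values of 1159 occupy positions 6–7 → each gets rank 7.
H has value 1159 mm → rank 7.

7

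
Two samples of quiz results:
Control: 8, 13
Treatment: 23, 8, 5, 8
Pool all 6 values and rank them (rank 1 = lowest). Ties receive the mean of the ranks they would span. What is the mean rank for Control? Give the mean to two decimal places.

Sorted (ascending): 5, 8, 8, 8, 13, 23
The 3 values of 8 occupy positions 2–4 → average rank 3.
Control values → pooled ranks: 8→3, 13→5
Mean rank = (3 + 5) / 2 = 4.00

4.00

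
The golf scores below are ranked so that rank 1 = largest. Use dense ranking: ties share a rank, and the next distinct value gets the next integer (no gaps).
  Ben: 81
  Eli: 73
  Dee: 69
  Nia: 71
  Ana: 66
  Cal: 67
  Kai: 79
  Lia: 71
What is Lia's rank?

4

Sorted (descending): 81, 79, 73, 71, 71, 69, 67, 66
The 2 values of 71 share dense rank 4.
Remaining distinct values take the next consecutive integers.
Lia has value 71 → rank 4.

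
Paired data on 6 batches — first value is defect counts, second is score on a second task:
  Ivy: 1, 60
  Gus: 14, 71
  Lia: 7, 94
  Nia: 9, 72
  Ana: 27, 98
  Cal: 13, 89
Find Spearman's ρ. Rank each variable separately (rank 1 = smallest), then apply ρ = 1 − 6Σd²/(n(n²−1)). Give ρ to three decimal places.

Ranks of variable 1: 1, 5, 2, 3, 6, 4
Ranks of variable 2: 1, 2, 5, 3, 6, 4
d = r₁ − r₂: 0, 3, -3, 0, 0, 0
d²: 0, 9, 9, 0, 0, 0; Σd² = 18
ρ = 1 − 6·18/(6·35) = 1 − 108/210 = 0.486

0.486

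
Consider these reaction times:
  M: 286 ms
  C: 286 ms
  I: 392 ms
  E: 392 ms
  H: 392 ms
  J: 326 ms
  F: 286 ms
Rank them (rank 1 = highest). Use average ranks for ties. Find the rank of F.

6

Sorted (descending): 392, 392, 392, 326, 286, 286, 286
The 3 values of 392 occupy positions 1–3 → average rank 2.
The 3 values of 286 occupy positions 5–7 → average rank 6.
F has value 286 ms → rank 6.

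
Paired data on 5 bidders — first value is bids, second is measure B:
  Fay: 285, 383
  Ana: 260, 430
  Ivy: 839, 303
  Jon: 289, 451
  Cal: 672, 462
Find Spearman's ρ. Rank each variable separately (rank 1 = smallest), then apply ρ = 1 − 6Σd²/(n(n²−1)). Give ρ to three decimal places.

-0.100

Ranks of variable 1: 2, 1, 5, 3, 4
Ranks of variable 2: 2, 3, 1, 4, 5
d = r₁ − r₂: 0, -2, 4, -1, -1
d²: 0, 4, 16, 1, 1; Σd² = 22
ρ = 1 − 6·22/(5·24) = 1 − 132/120 = -0.100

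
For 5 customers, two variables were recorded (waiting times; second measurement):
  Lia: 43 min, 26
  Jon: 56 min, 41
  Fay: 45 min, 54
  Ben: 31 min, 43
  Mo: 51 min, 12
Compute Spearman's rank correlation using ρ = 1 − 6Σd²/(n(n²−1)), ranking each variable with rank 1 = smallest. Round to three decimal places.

Ranks of variable 1: 2, 5, 3, 1, 4
Ranks of variable 2: 2, 3, 5, 4, 1
d = r₁ − r₂: 0, 2, -2, -3, 3
d²: 0, 4, 4, 9, 9; Σd² = 26
ρ = 1 − 6·26/(5·24) = 1 − 156/120 = -0.300

-0.300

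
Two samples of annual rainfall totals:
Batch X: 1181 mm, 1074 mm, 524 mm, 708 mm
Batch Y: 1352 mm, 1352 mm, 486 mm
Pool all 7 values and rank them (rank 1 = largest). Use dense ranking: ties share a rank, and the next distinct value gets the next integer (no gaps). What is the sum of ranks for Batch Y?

Sorted (descending): 1352, 1352, 1181, 1074, 708, 524, 486
The 2 values of 1352 share dense rank 1.
Remaining distinct values take the next consecutive integers.
Batch Y values → pooled ranks: 1352→1, 1352→1, 486→6
Rank sum = 1 + 1 + 6 = 8

8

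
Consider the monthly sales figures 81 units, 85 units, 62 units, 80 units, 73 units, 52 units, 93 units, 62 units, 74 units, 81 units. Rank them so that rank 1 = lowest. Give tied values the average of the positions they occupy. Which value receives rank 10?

93

Sorted (ascending): 52, 62, 62, 73, 74, 80, 81, 81, 85, 93
The 2 values of 62 occupy positions 2–3 → average rank (2+3)/2 = 2.5.
The 2 values of 81 occupy positions 7–8 → average rank (7+8)/2 = 7.5.
Rank 10 → value 93.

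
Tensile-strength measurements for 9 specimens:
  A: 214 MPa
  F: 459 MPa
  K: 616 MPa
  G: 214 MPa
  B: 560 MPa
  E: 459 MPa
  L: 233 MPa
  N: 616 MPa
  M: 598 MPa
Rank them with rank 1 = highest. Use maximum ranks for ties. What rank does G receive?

9

Sorted (descending): 616, 616, 598, 560, 459, 459, 233, 214, 214
The 2 values of 616 occupy positions 1–2 → each gets rank 2.
The 2 values of 459 occupy positions 5–6 → each gets rank 6.
The 2 values of 214 occupy positions 8–9 → each gets rank 9.
G has value 214 MPa → rank 9.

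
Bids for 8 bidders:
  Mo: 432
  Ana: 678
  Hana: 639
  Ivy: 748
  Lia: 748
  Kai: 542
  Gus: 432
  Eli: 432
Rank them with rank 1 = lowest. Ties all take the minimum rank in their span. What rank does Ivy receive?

Sorted (ascending): 432, 432, 432, 542, 639, 678, 748, 748
The 3 values of 432 occupy positions 1–3 → each gets rank 1.
The 2 values of 748 occupy positions 7–8 → each gets rank 7.
Ivy has value 748 → rank 7.

7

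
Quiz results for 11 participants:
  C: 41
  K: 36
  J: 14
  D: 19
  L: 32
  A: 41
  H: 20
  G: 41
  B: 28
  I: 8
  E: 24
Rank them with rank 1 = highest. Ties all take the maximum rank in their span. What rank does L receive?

Sorted (descending): 41, 41, 41, 36, 32, 28, 24, 20, 19, 14, 8
The 3 values of 41 occupy positions 1–3 → each gets rank 3.
L has value 32 → rank 5.

5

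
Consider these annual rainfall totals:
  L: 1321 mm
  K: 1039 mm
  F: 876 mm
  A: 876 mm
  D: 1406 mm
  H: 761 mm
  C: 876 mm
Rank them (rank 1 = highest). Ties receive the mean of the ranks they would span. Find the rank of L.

Sorted (descending): 1406, 1321, 1039, 876, 876, 876, 761
The 3 values of 876 occupy positions 4–6 → average rank 5.
L has value 1321 mm → rank 2.

2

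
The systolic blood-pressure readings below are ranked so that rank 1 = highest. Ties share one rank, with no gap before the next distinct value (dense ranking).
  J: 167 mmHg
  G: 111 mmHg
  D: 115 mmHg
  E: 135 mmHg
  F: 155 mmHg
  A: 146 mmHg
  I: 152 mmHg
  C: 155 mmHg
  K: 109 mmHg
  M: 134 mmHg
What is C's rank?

2

Sorted (descending): 167, 155, 155, 152, 146, 135, 134, 115, 111, 109
The 2 values of 155 share dense rank 2.
Remaining distinct values take the next consecutive integers.
C has value 155 mmHg → rank 2.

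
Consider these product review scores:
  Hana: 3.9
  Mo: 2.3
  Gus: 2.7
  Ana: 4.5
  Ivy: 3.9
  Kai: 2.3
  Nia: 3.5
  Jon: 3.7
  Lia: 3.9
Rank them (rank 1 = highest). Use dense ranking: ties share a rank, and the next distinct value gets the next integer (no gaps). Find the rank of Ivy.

2

Sorted (descending): 4.5, 3.9, 3.9, 3.9, 3.7, 3.5, 2.7, 2.3, 2.3
The 3 values of 3.9 share dense rank 2.
The 2 values of 2.3 share dense rank 6.
Remaining distinct values take the next consecutive integers.
Ivy has value 3.9 → rank 2.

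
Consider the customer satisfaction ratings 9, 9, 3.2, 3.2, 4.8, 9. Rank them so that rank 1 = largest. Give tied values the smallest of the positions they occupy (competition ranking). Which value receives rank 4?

Sorted (descending): 9, 9, 9, 4.8, 3.2, 3.2
The 3 values of 9 occupy positions 1–3 → each gets rank 1.
The 2 values of 3.2 occupy positions 5–6 → each gets rank 5.
Rank 4 → value 4.8.

4.8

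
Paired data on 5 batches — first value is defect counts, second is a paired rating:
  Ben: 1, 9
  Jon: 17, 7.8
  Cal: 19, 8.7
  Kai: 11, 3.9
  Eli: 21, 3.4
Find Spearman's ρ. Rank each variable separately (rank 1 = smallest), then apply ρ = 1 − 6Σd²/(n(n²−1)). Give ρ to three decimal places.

-0.600

Ranks of variable 1: 1, 3, 4, 2, 5
Ranks of variable 2: 5, 3, 4, 2, 1
d = r₁ − r₂: -4, 0, 0, 0, 4
d²: 16, 0, 0, 0, 16; Σd² = 32
ρ = 1 − 6·32/(5·24) = 1 − 192/120 = -0.600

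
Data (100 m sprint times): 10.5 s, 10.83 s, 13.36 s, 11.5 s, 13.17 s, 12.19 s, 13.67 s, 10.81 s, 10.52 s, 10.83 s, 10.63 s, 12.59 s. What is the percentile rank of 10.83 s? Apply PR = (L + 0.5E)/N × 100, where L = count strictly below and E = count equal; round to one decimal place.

41.7

N = 12.
Strictly below 10.83: 4. Equal to 10.83: 2.
PR = (4 + 0.5·2)/12 × 100 = 41.7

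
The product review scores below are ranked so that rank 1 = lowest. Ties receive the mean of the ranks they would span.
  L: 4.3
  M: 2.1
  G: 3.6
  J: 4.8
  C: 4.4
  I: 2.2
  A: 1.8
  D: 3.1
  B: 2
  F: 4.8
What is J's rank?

Sorted (ascending): 1.8, 2, 2.1, 2.2, 3.1, 3.6, 4.3, 4.4, 4.8, 4.8
The 2 values of 4.8 occupy positions 9–10 → average rank (9+10)/2 = 9.5.
J has value 4.8 → rank 9.5.

9.5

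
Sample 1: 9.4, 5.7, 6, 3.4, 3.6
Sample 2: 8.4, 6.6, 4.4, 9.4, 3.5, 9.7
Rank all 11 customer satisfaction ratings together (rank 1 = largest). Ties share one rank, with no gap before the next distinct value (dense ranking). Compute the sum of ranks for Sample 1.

31

Sorted (descending): 9.7, 9.4, 9.4, 8.4, 6.6, 6, 5.7, 4.4, 3.6, 3.5, 3.4
The 2 values of 9.4 share dense rank 2.
Remaining distinct values take the next consecutive integers.
Sample 1 values → pooled ranks: 9.4→2, 5.7→6, 6→5, 3.4→10, 3.6→8
Rank sum = 2 + 6 + 5 + 10 + 8 = 31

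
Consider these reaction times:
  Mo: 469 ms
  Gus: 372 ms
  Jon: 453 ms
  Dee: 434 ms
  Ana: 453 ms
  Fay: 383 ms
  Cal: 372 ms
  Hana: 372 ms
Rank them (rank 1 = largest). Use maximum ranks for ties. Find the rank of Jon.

Sorted (descending): 469, 453, 453, 434, 383, 372, 372, 372
The 2 values of 453 occupy positions 2–3 → each gets rank 3.
The 3 values of 372 occupy positions 6–8 → each gets rank 8.
Jon has value 453 ms → rank 3.

3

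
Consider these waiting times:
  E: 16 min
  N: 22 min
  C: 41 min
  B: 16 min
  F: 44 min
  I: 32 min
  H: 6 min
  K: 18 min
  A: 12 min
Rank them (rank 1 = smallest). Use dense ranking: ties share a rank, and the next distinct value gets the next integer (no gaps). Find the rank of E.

Sorted (ascending): 6, 12, 16, 16, 18, 22, 32, 41, 44
The 2 values of 16 share dense rank 3.
Remaining distinct values take the next consecutive integers.
E has value 16 min → rank 3.

3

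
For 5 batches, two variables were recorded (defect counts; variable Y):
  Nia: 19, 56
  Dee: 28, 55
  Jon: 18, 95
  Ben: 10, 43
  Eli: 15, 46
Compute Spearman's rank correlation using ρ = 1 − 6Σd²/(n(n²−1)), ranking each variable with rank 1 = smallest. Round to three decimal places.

0.600

Ranks of variable 1: 4, 5, 3, 1, 2
Ranks of variable 2: 4, 3, 5, 1, 2
d = r₁ − r₂: 0, 2, -2, 0, 0
d²: 0, 4, 4, 0, 0; Σd² = 8
ρ = 1 − 6·8/(5·24) = 1 − 48/120 = 0.600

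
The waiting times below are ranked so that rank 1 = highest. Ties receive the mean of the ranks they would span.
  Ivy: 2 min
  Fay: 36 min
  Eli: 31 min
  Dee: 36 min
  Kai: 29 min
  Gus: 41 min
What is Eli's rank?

4

Sorted (descending): 41, 36, 36, 31, 29, 2
The 2 values of 36 occupy positions 2–3 → average rank (2+3)/2 = 2.5.
Eli has value 31 min → rank 4.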